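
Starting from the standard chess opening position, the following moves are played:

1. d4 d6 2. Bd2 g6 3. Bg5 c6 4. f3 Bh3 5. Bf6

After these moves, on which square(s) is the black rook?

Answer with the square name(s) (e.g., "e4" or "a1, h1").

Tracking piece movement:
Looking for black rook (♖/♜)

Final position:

  a b c d e f g h
  ─────────────────
8│♜ ♞ · ♛ ♚ ♝ ♞ ♜│8
7│♟ ♟ · · ♟ ♟ · ♟│7
6│· · ♟ ♟ · ♗ ♟ ·│6
5│· · · · · · · ·│5
4│· · · ♙ · · · ·│4
3│· · · · · ♙ · ♝│3
2│♙ ♙ ♙ · ♙ · ♙ ♙│2
1│♖ ♘ · ♕ ♔ ♗ ♘ ♖│1
  ─────────────────
  a b c d e f g h


a8, h8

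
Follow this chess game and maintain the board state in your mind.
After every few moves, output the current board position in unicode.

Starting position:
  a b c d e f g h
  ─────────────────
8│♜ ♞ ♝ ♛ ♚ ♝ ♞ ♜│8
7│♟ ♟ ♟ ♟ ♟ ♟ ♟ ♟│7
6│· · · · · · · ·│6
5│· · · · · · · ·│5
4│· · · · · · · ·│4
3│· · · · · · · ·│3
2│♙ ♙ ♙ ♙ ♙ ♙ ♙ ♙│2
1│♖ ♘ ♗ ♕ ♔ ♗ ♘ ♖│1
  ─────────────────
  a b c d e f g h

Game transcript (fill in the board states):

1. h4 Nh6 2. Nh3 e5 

  a b c d e f g h
  ─────────────────
8│♜ ♞ ♝ ♛ ♚ ♝ · ♜│8
7│♟ ♟ ♟ ♟ · ♟ ♟ ♟│7
6│· · · · · · · ♞│6
5│· · · · ♟ · · ·│5
4│· · · · · · · ♙│4
3│· · · · · · · ♘│3
2│♙ ♙ ♙ ♙ ♙ ♙ ♙ ·│2
1│♖ ♘ ♗ ♕ ♔ ♗ · ♖│1
  ─────────────────
  a b c d e f g h

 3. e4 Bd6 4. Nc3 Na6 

  a b c d e f g h
  ─────────────────
8│♜ · ♝ ♛ ♚ · · ♜│8
7│♟ ♟ ♟ ♟ · ♟ ♟ ♟│7
6│♞ · · ♝ · · · ♞│6
5│· · · · ♟ · · ·│5
4│· · · · ♙ · · ♙│4
3│· · ♘ · · · · ♘│3
2│♙ ♙ ♙ ♙ · ♙ ♙ ·│2
1│♖ · ♗ ♕ ♔ ♗ · ♖│1
  ─────────────────
  a b c d e f g h

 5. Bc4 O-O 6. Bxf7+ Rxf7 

  a b c d e f g h
  ─────────────────
8│♜ · ♝ ♛ · · ♚ ·│8
7│♟ ♟ ♟ ♟ · ♜ ♟ ♟│7
6│♞ · · ♝ · · · ♞│6
5│· · · · ♟ · · ·│5
4│· · · · ♙ · · ♙│4
3│· · ♘ · · · · ♘│3
2│♙ ♙ ♙ ♙ · ♙ ♙ ·│2
1│♖ · ♗ ♕ ♔ · · ♖│1
  ─────────────────
  a b c d e f g h

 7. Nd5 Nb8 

  a b c d e f g h
  ─────────────────
8│♜ ♞ ♝ ♛ · · ♚ ·│8
7│♟ ♟ ♟ ♟ · ♜ ♟ ♟│7
6│· · · ♝ · · · ♞│6
5│· · · ♘ ♟ · · ·│5
4│· · · · ♙ · · ♙│4
3│· · · · · · · ♘│3
2│♙ ♙ ♙ ♙ · ♙ ♙ ·│2
1│♖ · ♗ ♕ ♔ · · ♖│1
  ─────────────────
  a b c d e f g h


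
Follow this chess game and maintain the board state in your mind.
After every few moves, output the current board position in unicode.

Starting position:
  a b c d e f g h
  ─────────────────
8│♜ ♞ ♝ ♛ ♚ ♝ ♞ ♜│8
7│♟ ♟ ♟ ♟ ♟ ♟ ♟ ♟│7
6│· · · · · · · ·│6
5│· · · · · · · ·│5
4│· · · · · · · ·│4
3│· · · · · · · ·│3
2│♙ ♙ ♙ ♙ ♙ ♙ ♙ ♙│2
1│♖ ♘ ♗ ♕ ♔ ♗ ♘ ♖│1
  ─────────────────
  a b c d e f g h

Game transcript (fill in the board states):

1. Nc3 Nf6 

  a b c d e f g h
  ─────────────────
8│♜ ♞ ♝ ♛ ♚ ♝ · ♜│8
7│♟ ♟ ♟ ♟ ♟ ♟ ♟ ♟│7
6│· · · · · ♞ · ·│6
5│· · · · · · · ·│5
4│· · · · · · · ·│4
3│· · ♘ · · · · ·│3
2│♙ ♙ ♙ ♙ ♙ ♙ ♙ ♙│2
1│♖ · ♗ ♕ ♔ ♗ ♘ ♖│1
  ─────────────────
  a b c d e f g h

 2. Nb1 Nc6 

  a b c d e f g h
  ─────────────────
8│♜ · ♝ ♛ ♚ ♝ · ♜│8
7│♟ ♟ ♟ ♟ ♟ ♟ ♟ ♟│7
6│· · ♞ · · ♞ · ·│6
5│· · · · · · · ·│5
4│· · · · · · · ·│4
3│· · · · · · · ·│3
2│♙ ♙ ♙ ♙ ♙ ♙ ♙ ♙│2
1│♖ ♘ ♗ ♕ ♔ ♗ ♘ ♖│1
  ─────────────────
  a b c d e f g h

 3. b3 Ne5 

  a b c d e f g h
  ─────────────────
8│♜ · ♝ ♛ ♚ ♝ · ♜│8
7│♟ ♟ ♟ ♟ ♟ ♟ ♟ ♟│7
6│· · · · · ♞ · ·│6
5│· · · · ♞ · · ·│5
4│· · · · · · · ·│4
3│· ♙ · · · · · ·│3
2│♙ · ♙ ♙ ♙ ♙ ♙ ♙│2
1│♖ ♘ ♗ ♕ ♔ ♗ ♘ ♖│1
  ─────────────────
  a b c d e f g h

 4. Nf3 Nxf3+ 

  a b c d e f g h
  ─────────────────
8│♜ · ♝ ♛ ♚ ♝ · ♜│8
7│♟ ♟ ♟ ♟ ♟ ♟ ♟ ♟│7
6│· · · · · ♞ · ·│6
5│· · · · · · · ·│5
4│· · · · · · · ·│4
3│· ♙ · · · ♞ · ·│3
2│♙ · ♙ ♙ ♙ ♙ ♙ ♙│2
1│♖ ♘ ♗ ♕ ♔ ♗ · ♖│1
  ─────────────────
  a b c d e f g h

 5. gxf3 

  a b c d e f g h
  ─────────────────
8│♜ · ♝ ♛ ♚ ♝ · ♜│8
7│♟ ♟ ♟ ♟ ♟ ♟ ♟ ♟│7
6│· · · · · ♞ · ·│6
5│· · · · · · · ·│5
4│· · · · · · · ·│4
3│· ♙ · · · ♙ · ·│3
2│♙ · ♙ ♙ ♙ ♙ · ♙│2
1│♖ ♘ ♗ ♕ ♔ ♗ · ♖│1
  ─────────────────
  a b c d e f g h


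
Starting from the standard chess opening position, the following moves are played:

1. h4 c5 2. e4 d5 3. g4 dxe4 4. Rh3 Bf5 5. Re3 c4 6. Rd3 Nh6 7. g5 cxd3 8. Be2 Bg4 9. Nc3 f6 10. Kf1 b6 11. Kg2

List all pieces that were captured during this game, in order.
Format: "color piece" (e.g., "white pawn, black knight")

Tracking captures:
  dxe4: captured white pawn
  cxd3: captured white rook

white pawn, white rook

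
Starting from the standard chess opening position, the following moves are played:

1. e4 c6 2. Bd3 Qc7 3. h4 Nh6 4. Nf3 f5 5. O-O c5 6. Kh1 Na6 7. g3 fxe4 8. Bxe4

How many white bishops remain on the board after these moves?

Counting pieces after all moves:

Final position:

  a b c d e f g h
  ─────────────────
8│♜ · ♝ · ♚ ♝ · ♜│8
7│♟ ♟ ♛ ♟ ♟ · ♟ ♟│7
6│♞ · · · · · · ♞│6
5│· · ♟ · · · · ·│5
4│· · · · ♗ · · ♙│4
3│· · · · · ♘ ♙ ·│3
2│♙ ♙ ♙ ♙ · ♙ · ·│2
1│♖ ♘ ♗ ♕ · ♖ · ♔│1
  ─────────────────
  a b c d e f g h


2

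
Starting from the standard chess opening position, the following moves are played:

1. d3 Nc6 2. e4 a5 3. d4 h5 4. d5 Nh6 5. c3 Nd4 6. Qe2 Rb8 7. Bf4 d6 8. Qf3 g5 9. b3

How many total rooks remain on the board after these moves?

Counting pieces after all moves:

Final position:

  a b c d e f g h
  ─────────────────
8│· ♜ ♝ ♛ ♚ ♝ · ♜│8
7│· ♟ ♟ · ♟ ♟ · ·│7
6│· · · ♟ · · · ♞│6
5│♟ · · ♙ · · ♟ ♟│5
4│· · · ♞ ♙ ♗ · ·│4
3│· ♙ ♙ · · ♕ · ·│3
2│♙ · · · · ♙ ♙ ♙│2
1│♖ ♘ · · ♔ ♗ ♘ ♖│1
  ─────────────────
  a b c d e f g h


4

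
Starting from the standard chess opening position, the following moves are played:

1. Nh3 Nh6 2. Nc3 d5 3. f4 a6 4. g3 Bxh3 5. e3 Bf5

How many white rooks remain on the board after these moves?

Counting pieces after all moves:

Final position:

  a b c d e f g h
  ─────────────────
8│♜ ♞ · ♛ ♚ ♝ · ♜│8
7│· ♟ ♟ · ♟ ♟ ♟ ♟│7
6│♟ · · · · · · ♞│6
5│· · · ♟ · ♝ · ·│5
4│· · · · · ♙ · ·│4
3│· · ♘ · ♙ · ♙ ·│3
2│♙ ♙ ♙ ♙ · · · ♙│2
1│♖ · ♗ ♕ ♔ ♗ · ♖│1
  ─────────────────
  a b c d e f g h


2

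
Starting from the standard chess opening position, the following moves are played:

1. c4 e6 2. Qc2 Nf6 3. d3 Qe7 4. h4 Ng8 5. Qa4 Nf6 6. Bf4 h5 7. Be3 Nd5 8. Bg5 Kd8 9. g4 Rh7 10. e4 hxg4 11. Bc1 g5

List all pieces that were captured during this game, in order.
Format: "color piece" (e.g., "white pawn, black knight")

Tracking captures:
  hxg4: captured white pawn

white pawn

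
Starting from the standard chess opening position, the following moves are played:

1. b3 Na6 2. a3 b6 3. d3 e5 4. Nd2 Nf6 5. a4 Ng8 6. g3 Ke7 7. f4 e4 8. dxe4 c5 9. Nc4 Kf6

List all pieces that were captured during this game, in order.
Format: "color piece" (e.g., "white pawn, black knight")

Tracking captures:
  dxe4: captured black pawn

black pawn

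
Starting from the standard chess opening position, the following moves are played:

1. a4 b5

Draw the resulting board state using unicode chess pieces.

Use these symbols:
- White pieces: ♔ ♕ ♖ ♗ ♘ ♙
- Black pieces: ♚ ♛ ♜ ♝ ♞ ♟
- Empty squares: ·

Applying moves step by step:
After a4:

♜ ♞ ♝ ♛ ♚ ♝ ♞ ♜
♟ ♟ ♟ ♟ ♟ ♟ ♟ ♟
· · · · · · · ·
· · · · · · · ·
♙ · · · · · · ·
· · · · · · · ·
· ♙ ♙ ♙ ♙ ♙ ♙ ♙
♖ ♘ ♗ ♕ ♔ ♗ ♘ ♖


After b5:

♜ ♞ ♝ ♛ ♚ ♝ ♞ ♜
♟ · ♟ ♟ ♟ ♟ ♟ ♟
· · · · · · · ·
· ♟ · · · · · ·
♙ · · · · · · ·
· · · · · · · ·
· ♙ ♙ ♙ ♙ ♙ ♙ ♙
♖ ♘ ♗ ♕ ♔ ♗ ♘ ♖



  a b c d e f g h
  ─────────────────
8│♜ ♞ ♝ ♛ ♚ ♝ ♞ ♜│8
7│♟ · ♟ ♟ ♟ ♟ ♟ ♟│7
6│· · · · · · · ·│6
5│· ♟ · · · · · ·│5
4│♙ · · · · · · ·│4
3│· · · · · · · ·│3
2│· ♙ ♙ ♙ ♙ ♙ ♙ ♙│2
1│♖ ♘ ♗ ♕ ♔ ♗ ♘ ♖│1
  ─────────────────
  a b c d e f g h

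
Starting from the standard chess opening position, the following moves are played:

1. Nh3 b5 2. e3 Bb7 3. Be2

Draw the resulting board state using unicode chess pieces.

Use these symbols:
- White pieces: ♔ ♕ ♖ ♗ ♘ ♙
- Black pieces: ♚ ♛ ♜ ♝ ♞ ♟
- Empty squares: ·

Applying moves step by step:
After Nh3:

♜ ♞ ♝ ♛ ♚ ♝ ♞ ♜
♟ ♟ ♟ ♟ ♟ ♟ ♟ ♟
· · · · · · · ·
· · · · · · · ·
· · · · · · · ·
· · · · · · · ♘
♙ ♙ ♙ ♙ ♙ ♙ ♙ ♙
♖ ♘ ♗ ♕ ♔ ♗ · ♖


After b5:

♜ ♞ ♝ ♛ ♚ ♝ ♞ ♜
♟ · ♟ ♟ ♟ ♟ ♟ ♟
· · · · · · · ·
· ♟ · · · · · ·
· · · · · · · ·
· · · · · · · ♘
♙ ♙ ♙ ♙ ♙ ♙ ♙ ♙
♖ ♘ ♗ ♕ ♔ ♗ · ♖


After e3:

♜ ♞ ♝ ♛ ♚ ♝ ♞ ♜
♟ · ♟ ♟ ♟ ♟ ♟ ♟
· · · · · · · ·
· ♟ · · · · · ·
· · · · · · · ·
· · · · ♙ · · ♘
♙ ♙ ♙ ♙ · ♙ ♙ ♙
♖ ♘ ♗ ♕ ♔ ♗ · ♖


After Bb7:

♜ ♞ · ♛ ♚ ♝ ♞ ♜
♟ ♝ ♟ ♟ ♟ ♟ ♟ ♟
· · · · · · · ·
· ♟ · · · · · ·
· · · · · · · ·
· · · · ♙ · · ♘
♙ ♙ ♙ ♙ · ♙ ♙ ♙
♖ ♘ ♗ ♕ ♔ ♗ · ♖


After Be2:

♜ ♞ · ♛ ♚ ♝ ♞ ♜
♟ ♝ ♟ ♟ ♟ ♟ ♟ ♟
· · · · · · · ·
· ♟ · · · · · ·
· · · · · · · ·
· · · · ♙ · · ♘
♙ ♙ ♙ ♙ ♗ ♙ ♙ ♙
♖ ♘ ♗ ♕ ♔ · · ♖



  a b c d e f g h
  ─────────────────
8│♜ ♞ · ♛ ♚ ♝ ♞ ♜│8
7│♟ ♝ ♟ ♟ ♟ ♟ ♟ ♟│7
6│· · · · · · · ·│6
5│· ♟ · · · · · ·│5
4│· · · · · · · ·│4
3│· · · · ♙ · · ♘│3
2│♙ ♙ ♙ ♙ ♗ ♙ ♙ ♙│2
1│♖ ♘ ♗ ♕ ♔ · · ♖│1
  ─────────────────
  a b c d e f g h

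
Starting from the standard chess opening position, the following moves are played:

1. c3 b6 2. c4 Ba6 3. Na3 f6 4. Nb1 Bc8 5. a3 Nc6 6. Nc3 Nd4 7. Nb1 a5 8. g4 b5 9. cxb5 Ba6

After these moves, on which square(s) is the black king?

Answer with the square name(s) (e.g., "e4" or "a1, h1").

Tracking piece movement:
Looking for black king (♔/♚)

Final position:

  a b c d e f g h
  ─────────────────
8│♜ · · ♛ ♚ ♝ ♞ ♜│8
7│· · ♟ ♟ ♟ · ♟ ♟│7
6│♝ · · · · ♟ · ·│6
5│♟ ♙ · · · · · ·│5
4│· · · ♞ · · ♙ ·│4
3│♙ · · · · · · ·│3
2│· ♙ · ♙ ♙ ♙ · ♙│2
1│♖ ♘ ♗ ♕ ♔ ♗ ♘ ♖│1
  ─────────────────
  a b c d e f g h


e8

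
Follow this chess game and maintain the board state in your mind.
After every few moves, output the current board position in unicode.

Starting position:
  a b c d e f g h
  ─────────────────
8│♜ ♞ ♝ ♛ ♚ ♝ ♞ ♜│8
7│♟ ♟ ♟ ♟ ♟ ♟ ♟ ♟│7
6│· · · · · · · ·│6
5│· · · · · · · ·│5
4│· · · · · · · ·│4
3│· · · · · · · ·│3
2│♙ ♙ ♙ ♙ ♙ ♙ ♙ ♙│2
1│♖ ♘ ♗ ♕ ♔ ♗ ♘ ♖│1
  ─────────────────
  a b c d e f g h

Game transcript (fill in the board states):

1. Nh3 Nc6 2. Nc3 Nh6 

  a b c d e f g h
  ─────────────────
8│♜ · ♝ ♛ ♚ ♝ · ♜│8
7│♟ ♟ ♟ ♟ ♟ ♟ ♟ ♟│7
6│· · ♞ · · · · ♞│6
5│· · · · · · · ·│5
4│· · · · · · · ·│4
3│· · ♘ · · · · ♘│3
2│♙ ♙ ♙ ♙ ♙ ♙ ♙ ♙│2
1│♖ · ♗ ♕ ♔ ♗ · ♖│1
  ─────────────────
  a b c d e f g h

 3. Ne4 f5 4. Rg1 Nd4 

  a b c d e f g h
  ─────────────────
8│♜ · ♝ ♛ ♚ ♝ · ♜│8
7│♟ ♟ ♟ ♟ ♟ · ♟ ♟│7
6│· · · · · · · ♞│6
5│· · · · · ♟ · ·│5
4│· · · ♞ ♘ · · ·│4
3│· · · · · · · ♘│3
2│♙ ♙ ♙ ♙ ♙ ♙ ♙ ♙│2
1│♖ · ♗ ♕ ♔ ♗ ♖ ·│1
  ─────────────────
  a b c d e f g h

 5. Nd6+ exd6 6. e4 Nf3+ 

  a b c d e f g h
  ─────────────────
8│♜ · ♝ ♛ ♚ ♝ · ♜│8
7│♟ ♟ ♟ ♟ · · ♟ ♟│7
6│· · · ♟ · · · ♞│6
5│· · · · · ♟ · ·│5
4│· · · · ♙ · · ·│4
3│· · · · · ♞ · ♘│3
2│♙ ♙ ♙ ♙ · ♙ ♙ ♙│2
1│♖ · ♗ ♕ ♔ ♗ ♖ ·│1
  ─────────────────
  a b c d e f g h

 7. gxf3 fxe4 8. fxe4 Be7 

  a b c d e f g h
  ─────────────────
8│♜ · ♝ ♛ ♚ · · ♜│8
7│♟ ♟ ♟ ♟ ♝ · ♟ ♟│7
6│· · · ♟ · · · ♞│6
5│· · · · · · · ·│5
4│· · · · ♙ · · ·│4
3│· · · · · · · ♘│3
2│♙ ♙ ♙ ♙ · ♙ · ♙│2
1│♖ · ♗ ♕ ♔ ♗ ♖ ·│1
  ─────────────────
  a b c d e f g h

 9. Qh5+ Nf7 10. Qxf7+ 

  a b c d e f g h
  ─────────────────
8│♜ · ♝ ♛ ♚ · · ♜│8
7│♟ ♟ ♟ ♟ ♝ ♕ ♟ ♟│7
6│· · · ♟ · · · ·│6
5│· · · · · · · ·│5
4│· · · · ♙ · · ·│4
3│· · · · · · · ♘│3
2│♙ ♙ ♙ ♙ · ♙ · ♙│2
1│♖ · ♗ · ♔ ♗ ♖ ·│1
  ─────────────────
  a b c d e f g h


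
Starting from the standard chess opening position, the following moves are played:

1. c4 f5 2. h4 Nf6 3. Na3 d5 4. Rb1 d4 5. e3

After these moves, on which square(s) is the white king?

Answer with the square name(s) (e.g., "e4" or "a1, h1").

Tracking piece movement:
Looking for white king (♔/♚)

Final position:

  a b c d e f g h
  ─────────────────
8│♜ ♞ ♝ ♛ ♚ ♝ · ♜│8
7│♟ ♟ ♟ · ♟ · ♟ ♟│7
6│· · · · · ♞ · ·│6
5│· · · · · ♟ · ·│5
4│· · ♙ ♟ · · · ♙│4
3│♘ · · · ♙ · · ·│3
2│♙ ♙ · ♙ · ♙ ♙ ·│2
1│· ♖ ♗ ♕ ♔ ♗ ♘ ♖│1
  ─────────────────
  a b c d e f g h


e1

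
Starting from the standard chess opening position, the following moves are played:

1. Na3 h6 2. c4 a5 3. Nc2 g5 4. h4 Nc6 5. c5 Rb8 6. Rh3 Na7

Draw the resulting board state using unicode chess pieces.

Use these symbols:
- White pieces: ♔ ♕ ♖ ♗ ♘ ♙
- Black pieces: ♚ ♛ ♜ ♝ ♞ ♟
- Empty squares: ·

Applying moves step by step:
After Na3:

♜ ♞ ♝ ♛ ♚ ♝ ♞ ♜
♟ ♟ ♟ ♟ ♟ ♟ ♟ ♟
· · · · · · · ·
· · · · · · · ·
· · · · · · · ·
♘ · · · · · · ·
♙ ♙ ♙ ♙ ♙ ♙ ♙ ♙
♖ · ♗ ♕ ♔ ♗ ♘ ♖


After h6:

♜ ♞ ♝ ♛ ♚ ♝ ♞ ♜
♟ ♟ ♟ ♟ ♟ ♟ ♟ ·
· · · · · · · ♟
· · · · · · · ·
· · · · · · · ·
♘ · · · · · · ·
♙ ♙ ♙ ♙ ♙ ♙ ♙ ♙
♖ · ♗ ♕ ♔ ♗ ♘ ♖


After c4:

♜ ♞ ♝ ♛ ♚ ♝ ♞ ♜
♟ ♟ ♟ ♟ ♟ ♟ ♟ ·
· · · · · · · ♟
· · · · · · · ·
· · ♙ · · · · ·
♘ · · · · · · ·
♙ ♙ · ♙ ♙ ♙ ♙ ♙
♖ · ♗ ♕ ♔ ♗ ♘ ♖


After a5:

♜ ♞ ♝ ♛ ♚ ♝ ♞ ♜
· ♟ ♟ ♟ ♟ ♟ ♟ ·
· · · · · · · ♟
♟ · · · · · · ·
· · ♙ · · · · ·
♘ · · · · · · ·
♙ ♙ · ♙ ♙ ♙ ♙ ♙
♖ · ♗ ♕ ♔ ♗ ♘ ♖


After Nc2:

♜ ♞ ♝ ♛ ♚ ♝ ♞ ♜
· ♟ ♟ ♟ ♟ ♟ ♟ ·
· · · · · · · ♟
♟ · · · · · · ·
· · ♙ · · · · ·
· · · · · · · ·
♙ ♙ ♘ ♙ ♙ ♙ ♙ ♙
♖ · ♗ ♕ ♔ ♗ ♘ ♖


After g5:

♜ ♞ ♝ ♛ ♚ ♝ ♞ ♜
· ♟ ♟ ♟ ♟ ♟ · ·
· · · · · · · ♟
♟ · · · · · ♟ ·
· · ♙ · · · · ·
· · · · · · · ·
♙ ♙ ♘ ♙ ♙ ♙ ♙ ♙
♖ · ♗ ♕ ♔ ♗ ♘ ♖


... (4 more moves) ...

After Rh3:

· ♜ ♝ ♛ ♚ ♝ ♞ ♜
· ♟ ♟ ♟ ♟ ♟ · ·
· · ♞ · · · · ♟
♟ · ♙ · · · ♟ ·
· · · · · · · ♙
· · · · · · · ♖
♙ ♙ ♘ ♙ ♙ ♙ ♙ ·
♖ · ♗ ♕ ♔ ♗ ♘ ·


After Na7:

· ♜ ♝ ♛ ♚ ♝ ♞ ♜
♞ ♟ ♟ ♟ ♟ ♟ · ·
· · · · · · · ♟
♟ · ♙ · · · ♟ ·
· · · · · · · ♙
· · · · · · · ♖
♙ ♙ ♘ ♙ ♙ ♙ ♙ ·
♖ · ♗ ♕ ♔ ♗ ♘ ·



  a b c d e f g h
  ─────────────────
8│· ♜ ♝ ♛ ♚ ♝ ♞ ♜│8
7│♞ ♟ ♟ ♟ ♟ ♟ · ·│7
6│· · · · · · · ♟│6
5│♟ · ♙ · · · ♟ ·│5
4│· · · · · · · ♙│4
3│· · · · · · · ♖│3
2│♙ ♙ ♘ ♙ ♙ ♙ ♙ ·│2
1│♖ · ♗ ♕ ♔ ♗ ♘ ·│1
  ─────────────────
  a b c d e f g h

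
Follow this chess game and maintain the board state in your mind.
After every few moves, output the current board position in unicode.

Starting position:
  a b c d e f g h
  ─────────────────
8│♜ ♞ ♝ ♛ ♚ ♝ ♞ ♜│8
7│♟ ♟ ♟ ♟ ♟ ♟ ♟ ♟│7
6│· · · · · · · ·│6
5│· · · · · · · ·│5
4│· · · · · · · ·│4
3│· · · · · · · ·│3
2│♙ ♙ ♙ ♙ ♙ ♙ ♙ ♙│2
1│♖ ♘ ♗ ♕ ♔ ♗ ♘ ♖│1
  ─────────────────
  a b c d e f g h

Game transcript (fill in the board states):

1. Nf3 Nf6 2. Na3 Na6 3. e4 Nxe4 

  a b c d e f g h
  ─────────────────
8│♜ · ♝ ♛ ♚ ♝ · ♜│8
7│♟ ♟ ♟ ♟ ♟ ♟ ♟ ♟│7
6│♞ · · · · · · ·│6
5│· · · · · · · ·│5
4│· · · · ♞ · · ·│4
3│♘ · · · · ♘ · ·│3
2│♙ ♙ ♙ ♙ · ♙ ♙ ♙│2
1│♖ · ♗ ♕ ♔ ♗ · ♖│1
  ─────────────────
  a b c d e f g h

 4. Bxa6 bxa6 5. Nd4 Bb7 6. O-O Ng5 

  a b c d e f g h
  ─────────────────
8│♜ · · ♛ ♚ ♝ · ♜│8
7│♟ ♝ ♟ ♟ ♟ ♟ ♟ ♟│7
6│♟ · · · · · · ·│6
5│· · · · · · ♞ ·│5
4│· · · ♘ · · · ·│4
3│♘ · · · · · · ·│3
2│♙ ♙ ♙ ♙ · ♙ ♙ ♙│2
1│♖ · ♗ ♕ · ♖ ♔ ·│1
  ─────────────────
  a b c d e f g h

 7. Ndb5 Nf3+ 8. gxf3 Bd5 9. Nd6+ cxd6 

  a b c d e f g h
  ─────────────────
8│♜ · · ♛ ♚ ♝ · ♜│8
7│♟ · · ♟ ♟ ♟ ♟ ♟│7
6│♟ · · ♟ · · · ·│6
5│· · · ♝ · · · ·│5
4│· · · · · · · ·│4
3│♘ · · · · ♙ · ·│3
2│♙ ♙ ♙ ♙ · ♙ · ♙│2
1│♖ · ♗ ♕ · ♖ ♔ ·│1
  ─────────────────
  a b c d e f g h

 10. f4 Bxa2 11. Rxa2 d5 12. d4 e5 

  a b c d e f g h
  ─────────────────
8│♜ · · ♛ ♚ ♝ · ♜│8
7│♟ · · ♟ · ♟ ♟ ♟│7
6│♟ · · · · · · ·│6
5│· · · ♟ ♟ · · ·│5
4│· · · ♙ · ♙ · ·│4
3│♘ · · · · · · ·│3
2│♖ ♙ ♙ · · ♙ · ♙│2
1│· · ♗ ♕ · ♖ ♔ ·│1
  ─────────────────
  a b c d e f g h



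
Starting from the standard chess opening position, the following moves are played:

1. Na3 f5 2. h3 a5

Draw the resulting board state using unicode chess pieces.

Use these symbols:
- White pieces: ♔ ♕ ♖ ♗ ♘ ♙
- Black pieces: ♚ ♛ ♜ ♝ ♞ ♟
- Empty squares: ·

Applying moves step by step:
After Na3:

♜ ♞ ♝ ♛ ♚ ♝ ♞ ♜
♟ ♟ ♟ ♟ ♟ ♟ ♟ ♟
· · · · · · · ·
· · · · · · · ·
· · · · · · · ·
♘ · · · · · · ·
♙ ♙ ♙ ♙ ♙ ♙ ♙ ♙
♖ · ♗ ♕ ♔ ♗ ♘ ♖


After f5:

♜ ♞ ♝ ♛ ♚ ♝ ♞ ♜
♟ ♟ ♟ ♟ ♟ · ♟ ♟
· · · · · · · ·
· · · · · ♟ · ·
· · · · · · · ·
♘ · · · · · · ·
♙ ♙ ♙ ♙ ♙ ♙ ♙ ♙
♖ · ♗ ♕ ♔ ♗ ♘ ♖


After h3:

♜ ♞ ♝ ♛ ♚ ♝ ♞ ♜
♟ ♟ ♟ ♟ ♟ · ♟ ♟
· · · · · · · ·
· · · · · ♟ · ·
· · · · · · · ·
♘ · · · · · · ♙
♙ ♙ ♙ ♙ ♙ ♙ ♙ ·
♖ · ♗ ♕ ♔ ♗ ♘ ♖


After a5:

♜ ♞ ♝ ♛ ♚ ♝ ♞ ♜
· ♟ ♟ ♟ ♟ · ♟ ♟
· · · · · · · ·
♟ · · · · ♟ · ·
· · · · · · · ·
♘ · · · · · · ♙
♙ ♙ ♙ ♙ ♙ ♙ ♙ ·
♖ · ♗ ♕ ♔ ♗ ♘ ♖



  a b c d e f g h
  ─────────────────
8│♜ ♞ ♝ ♛ ♚ ♝ ♞ ♜│8
7│· ♟ ♟ ♟ ♟ · ♟ ♟│7
6│· · · · · · · ·│6
5│♟ · · · · ♟ · ·│5
4│· · · · · · · ·│4
3│♘ · · · · · · ♙│3
2│♙ ♙ ♙ ♙ ♙ ♙ ♙ ·│2
1│♖ · ♗ ♕ ♔ ♗ ♘ ♖│1
  ─────────────────
  a b c d e f g h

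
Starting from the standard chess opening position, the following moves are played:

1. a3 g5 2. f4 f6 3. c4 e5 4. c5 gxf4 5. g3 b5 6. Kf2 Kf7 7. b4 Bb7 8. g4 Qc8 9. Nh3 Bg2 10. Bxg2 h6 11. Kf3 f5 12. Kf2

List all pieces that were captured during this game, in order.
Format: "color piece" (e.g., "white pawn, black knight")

Tracking captures:
  gxf4: captured white pawn
  Bxg2: captured black bishop

white pawn, black bishop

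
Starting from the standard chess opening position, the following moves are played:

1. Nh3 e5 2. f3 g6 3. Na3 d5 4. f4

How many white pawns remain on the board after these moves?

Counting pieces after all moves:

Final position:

  a b c d e f g h
  ─────────────────
8│♜ ♞ ♝ ♛ ♚ ♝ ♞ ♜│8
7│♟ ♟ ♟ · · ♟ · ♟│7
6│· · · · · · ♟ ·│6
5│· · · ♟ ♟ · · ·│5
4│· · · · · ♙ · ·│4
3│♘ · · · · · · ♘│3
2│♙ ♙ ♙ ♙ ♙ · ♙ ♙│2
1│♖ · ♗ ♕ ♔ ♗ · ♖│1
  ─────────────────
  a b c d e f g h


8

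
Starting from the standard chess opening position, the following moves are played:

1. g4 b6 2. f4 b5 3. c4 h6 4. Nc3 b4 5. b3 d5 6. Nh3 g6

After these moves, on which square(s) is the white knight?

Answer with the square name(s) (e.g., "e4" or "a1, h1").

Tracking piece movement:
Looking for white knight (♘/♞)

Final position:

  a b c d e f g h
  ─────────────────
8│♜ ♞ ♝ ♛ ♚ ♝ ♞ ♜│8
7│♟ · ♟ · ♟ ♟ · ·│7
6│· · · · · · ♟ ♟│6
5│· · · ♟ · · · ·│5
4│· ♟ ♙ · · ♙ ♙ ·│4
3│· ♙ ♘ · · · · ♘│3
2│♙ · · ♙ ♙ · · ♙│2
1│♖ · ♗ ♕ ♔ ♗ · ♖│1
  ─────────────────
  a b c d e f g h


c3, h3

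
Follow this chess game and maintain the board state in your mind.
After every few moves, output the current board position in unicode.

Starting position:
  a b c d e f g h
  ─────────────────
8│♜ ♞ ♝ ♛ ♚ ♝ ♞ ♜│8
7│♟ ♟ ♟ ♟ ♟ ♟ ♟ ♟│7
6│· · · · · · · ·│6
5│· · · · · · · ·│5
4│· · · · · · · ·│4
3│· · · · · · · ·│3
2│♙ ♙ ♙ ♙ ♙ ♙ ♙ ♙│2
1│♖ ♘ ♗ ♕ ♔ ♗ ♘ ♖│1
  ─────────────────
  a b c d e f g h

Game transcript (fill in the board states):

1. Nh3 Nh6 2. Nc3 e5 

  a b c d e f g h
  ─────────────────
8│♜ ♞ ♝ ♛ ♚ ♝ · ♜│8
7│♟ ♟ ♟ ♟ · ♟ ♟ ♟│7
6│· · · · · · · ♞│6
5│· · · · ♟ · · ·│5
4│· · · · · · · ·│4
3│· · ♘ · · · · ♘│3
2│♙ ♙ ♙ ♙ ♙ ♙ ♙ ♙│2
1│♖ · ♗ ♕ ♔ ♗ · ♖│1
  ─────────────────
  a b c d e f g h

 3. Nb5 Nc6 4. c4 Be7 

  a b c d e f g h
  ─────────────────
8│♜ · ♝ ♛ ♚ · · ♜│8
7│♟ ♟ ♟ ♟ ♝ ♟ ♟ ♟│7
6│· · ♞ · · · · ♞│6
5│· ♘ · · ♟ · · ·│5
4│· · ♙ · · · · ·│4
3│· · · · · · · ♘│3
2│♙ ♙ · ♙ ♙ ♙ ♙ ♙│2
1│♖ · ♗ ♕ ♔ ♗ · ♖│1
  ─────────────────
  a b c d e f g h

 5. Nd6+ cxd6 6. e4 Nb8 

  a b c d e f g h
  ─────────────────
8│♜ ♞ ♝ ♛ ♚ · · ♜│8
7│♟ ♟ · ♟ ♝ ♟ ♟ ♟│7
6│· · · ♟ · · · ♞│6
5│· · · · ♟ · · ·│5
4│· · ♙ · ♙ · · ·│4
3│· · · · · · · ♘│3
2│♙ ♙ · ♙ · ♙ ♙ ♙│2
1│♖ · ♗ ♕ ♔ ♗ · ♖│1
  ─────────────────
  a b c d e f g h

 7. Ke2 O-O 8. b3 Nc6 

  a b c d e f g h
  ─────────────────
8│♜ · ♝ ♛ · ♜ ♚ ·│8
7│♟ ♟ · ♟ ♝ ♟ ♟ ♟│7
6│· · ♞ ♟ · · · ♞│6
5│· · · · ♟ · · ·│5
4│· · ♙ · ♙ · · ·│4
3│· ♙ · · · · · ♘│3
2│♙ · · ♙ ♔ ♙ ♙ ♙│2
1│♖ · ♗ ♕ · ♗ · ♖│1
  ─────────────────
  a b c d e f g h



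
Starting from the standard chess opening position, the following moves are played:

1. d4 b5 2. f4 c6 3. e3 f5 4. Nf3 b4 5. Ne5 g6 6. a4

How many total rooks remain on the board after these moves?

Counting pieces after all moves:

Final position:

  a b c d e f g h
  ─────────────────
8│♜ ♞ ♝ ♛ ♚ ♝ ♞ ♜│8
7│♟ · · ♟ ♟ · · ♟│7
6│· · ♟ · · · ♟ ·│6
5│· · · · ♘ ♟ · ·│5
4│♙ ♟ · ♙ · ♙ · ·│4
3│· · · · ♙ · · ·│3
2│· ♙ ♙ · · · ♙ ♙│2
1│♖ ♘ ♗ ♕ ♔ ♗ · ♖│1
  ─────────────────
  a b c d e f g h


4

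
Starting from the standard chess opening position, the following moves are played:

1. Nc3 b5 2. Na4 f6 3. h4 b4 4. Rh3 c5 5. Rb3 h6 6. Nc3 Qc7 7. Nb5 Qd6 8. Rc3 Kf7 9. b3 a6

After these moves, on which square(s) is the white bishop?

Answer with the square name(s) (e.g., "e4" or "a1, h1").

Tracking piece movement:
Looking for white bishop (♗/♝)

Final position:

  a b c d e f g h
  ─────────────────
8│♜ ♞ ♝ · · ♝ ♞ ♜│8
7│· · · ♟ ♟ ♚ ♟ ·│7
6│♟ · · ♛ · ♟ · ♟│6
5│· ♘ ♟ · · · · ·│5
4│· ♟ · · · · · ♙│4
3│· ♙ ♖ · · · · ·│3
2│♙ · ♙ ♙ ♙ ♙ ♙ ·│2
1│♖ · ♗ ♕ ♔ ♗ ♘ ·│1
  ─────────────────
  a b c d e f g h


c1, f1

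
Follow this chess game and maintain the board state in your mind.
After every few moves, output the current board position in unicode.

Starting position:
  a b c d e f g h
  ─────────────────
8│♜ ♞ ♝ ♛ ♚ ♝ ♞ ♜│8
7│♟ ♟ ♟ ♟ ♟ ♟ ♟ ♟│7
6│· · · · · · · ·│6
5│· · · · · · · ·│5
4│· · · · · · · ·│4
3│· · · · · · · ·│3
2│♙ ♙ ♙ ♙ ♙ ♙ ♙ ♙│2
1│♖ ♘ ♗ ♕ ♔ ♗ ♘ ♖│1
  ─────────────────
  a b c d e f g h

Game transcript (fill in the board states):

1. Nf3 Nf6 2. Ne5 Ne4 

  a b c d e f g h
  ─────────────────
8│♜ ♞ ♝ ♛ ♚ ♝ · ♜│8
7│♟ ♟ ♟ ♟ ♟ ♟ ♟ ♟│7
6│· · · · · · · ·│6
5│· · · · ♘ · · ·│5
4│· · · · ♞ · · ·│4
3│· · · · · · · ·│3
2│♙ ♙ ♙ ♙ ♙ ♙ ♙ ♙│2
1│♖ ♘ ♗ ♕ ♔ ♗ · ♖│1
  ─────────────────
  a b c d e f g h

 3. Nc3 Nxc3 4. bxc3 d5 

  a b c d e f g h
  ─────────────────
8│♜ ♞ ♝ ♛ ♚ ♝ · ♜│8
7│♟ ♟ ♟ · ♟ ♟ ♟ ♟│7
6│· · · · · · · ·│6
5│· · · ♟ ♘ · · ·│5
4│· · · · · · · ·│4
3│· · ♙ · · · · ·│3
2│♙ · ♙ ♙ ♙ ♙ ♙ ♙│2
1│♖ · ♗ ♕ ♔ ♗ · ♖│1
  ─────────────────
  a b c d e f g h

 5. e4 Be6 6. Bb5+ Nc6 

  a b c d e f g h
  ─────────────────
8│♜ · · ♛ ♚ ♝ · ♜│8
7│♟ ♟ ♟ · ♟ ♟ ♟ ♟│7
6│· · ♞ · ♝ · · ·│6
5│· ♗ · ♟ ♘ · · ·│5
4│· · · · ♙ · · ·│4
3│· · ♙ · · · · ·│3
2│♙ · ♙ ♙ · ♙ ♙ ♙│2
1│♖ · ♗ ♕ ♔ · · ♖│1
  ─────────────────
  a b c d e f g h

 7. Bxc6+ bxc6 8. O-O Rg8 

  a b c d e f g h
  ─────────────────
8│♜ · · ♛ ♚ ♝ ♜ ·│8
7│♟ · ♟ · ♟ ♟ ♟ ♟│7
6│· · ♟ · ♝ · · ·│6
5│· · · ♟ ♘ · · ·│5
4│· · · · ♙ · · ·│4
3│· · ♙ · · · · ·│3
2│♙ · ♙ ♙ · ♙ ♙ ♙│2
1│♖ · ♗ ♕ · ♖ ♔ ·│1
  ─────────────────
  a b c d e f g h

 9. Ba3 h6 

  a b c d e f g h
  ─────────────────
8│♜ · · ♛ ♚ ♝ ♜ ·│8
7│♟ · ♟ · ♟ ♟ ♟ ·│7
6│· · ♟ · ♝ · · ♟│6
5│· · · ♟ ♘ · · ·│5
4│· · · · ♙ · · ·│4
3│♗ · ♙ · · · · ·│3
2│♙ · ♙ ♙ · ♙ ♙ ♙│2
1│♖ · · ♕ · ♖ ♔ ·│1
  ─────────────────
  a b c d e f g h


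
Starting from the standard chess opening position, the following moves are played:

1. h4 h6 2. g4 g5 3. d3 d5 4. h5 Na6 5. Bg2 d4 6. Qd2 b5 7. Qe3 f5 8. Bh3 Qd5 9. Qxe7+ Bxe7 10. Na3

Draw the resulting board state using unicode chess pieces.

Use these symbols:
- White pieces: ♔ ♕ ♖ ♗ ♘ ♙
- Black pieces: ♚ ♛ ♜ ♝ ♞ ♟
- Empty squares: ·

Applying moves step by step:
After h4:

♜ ♞ ♝ ♛ ♚ ♝ ♞ ♜
♟ ♟ ♟ ♟ ♟ ♟ ♟ ♟
· · · · · · · ·
· · · · · · · ·
· · · · · · · ♙
· · · · · · · ·
♙ ♙ ♙ ♙ ♙ ♙ ♙ ·
♖ ♘ ♗ ♕ ♔ ♗ ♘ ♖


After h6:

♜ ♞ ♝ ♛ ♚ ♝ ♞ ♜
♟ ♟ ♟ ♟ ♟ ♟ ♟ ·
· · · · · · · ♟
· · · · · · · ·
· · · · · · · ♙
· · · · · · · ·
♙ ♙ ♙ ♙ ♙ ♙ ♙ ·
♖ ♘ ♗ ♕ ♔ ♗ ♘ ♖


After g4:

♜ ♞ ♝ ♛ ♚ ♝ ♞ ♜
♟ ♟ ♟ ♟ ♟ ♟ ♟ ·
· · · · · · · ♟
· · · · · · · ·
· · · · · · ♙ ♙
· · · · · · · ·
♙ ♙ ♙ ♙ ♙ ♙ · ·
♖ ♘ ♗ ♕ ♔ ♗ ♘ ♖


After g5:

♜ ♞ ♝ ♛ ♚ ♝ ♞ ♜
♟ ♟ ♟ ♟ ♟ ♟ · ·
· · · · · · · ♟
· · · · · · ♟ ·
· · · · · · ♙ ♙
· · · · · · · ·
♙ ♙ ♙ ♙ ♙ ♙ · ·
♖ ♘ ♗ ♕ ♔ ♗ ♘ ♖


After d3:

♜ ♞ ♝ ♛ ♚ ♝ ♞ ♜
♟ ♟ ♟ ♟ ♟ ♟ · ·
· · · · · · · ♟
· · · · · · ♟ ·
· · · · · · ♙ ♙
· · · ♙ · · · ·
♙ ♙ ♙ · ♙ ♙ · ·
♖ ♘ ♗ ♕ ♔ ♗ ♘ ♖


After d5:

♜ ♞ ♝ ♛ ♚ ♝ ♞ ♜
♟ ♟ ♟ · ♟ ♟ · ·
· · · · · · · ♟
· · · ♟ · · ♟ ·
· · · · · · ♙ ♙
· · · ♙ · · · ·
♙ ♙ ♙ · ♙ ♙ · ·
♖ ♘ ♗ ♕ ♔ ♗ ♘ ♖


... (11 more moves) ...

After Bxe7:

♜ · ♝ · ♚ · ♞ ♜
♟ · ♟ · ♝ · · ·
♞ · · · · · · ♟
· ♟ · ♛ · ♟ ♟ ♙
· · · ♟ · · ♙ ·
· · · ♙ · · · ♗
♙ ♙ ♙ · ♙ ♙ · ·
♖ ♘ ♗ · ♔ · ♘ ♖


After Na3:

♜ · ♝ · ♚ · ♞ ♜
♟ · ♟ · ♝ · · ·
♞ · · · · · · ♟
· ♟ · ♛ · ♟ ♟ ♙
· · · ♟ · · ♙ ·
♘ · · ♙ · · · ♗
♙ ♙ ♙ · ♙ ♙ · ·
♖ · ♗ · ♔ · ♘ ♖



  a b c d e f g h
  ─────────────────
8│♜ · ♝ · ♚ · ♞ ♜│8
7│♟ · ♟ · ♝ · · ·│7
6│♞ · · · · · · ♟│6
5│· ♟ · ♛ · ♟ ♟ ♙│5
4│· · · ♟ · · ♙ ·│4
3│♘ · · ♙ · · · ♗│3
2│♙ ♙ ♙ · ♙ ♙ · ·│2
1│♖ · ♗ · ♔ · ♘ ♖│1
  ─────────────────
  a b c d e f g h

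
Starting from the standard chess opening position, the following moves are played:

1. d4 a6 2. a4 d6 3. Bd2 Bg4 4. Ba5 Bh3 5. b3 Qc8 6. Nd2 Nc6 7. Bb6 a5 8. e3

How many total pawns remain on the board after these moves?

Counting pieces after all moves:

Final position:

  a b c d e f g h
  ─────────────────
8│♜ · ♛ · ♚ ♝ ♞ ♜│8
7│· ♟ ♟ · ♟ ♟ ♟ ♟│7
6│· ♗ ♞ ♟ · · · ·│6
5│♟ · · · · · · ·│5
4│♙ · · ♙ · · · ·│4
3│· ♙ · · ♙ · · ♝│3
2│· · ♙ ♘ · ♙ ♙ ♙│2
1│♖ · · ♕ ♔ ♗ ♘ ♖│1
  ─────────────────
  a b c d e f g h


16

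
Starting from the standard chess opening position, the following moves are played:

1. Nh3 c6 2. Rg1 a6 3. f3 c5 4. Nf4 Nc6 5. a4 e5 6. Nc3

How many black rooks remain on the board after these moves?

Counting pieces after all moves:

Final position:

  a b c d e f g h
  ─────────────────
8│♜ · ♝ ♛ ♚ ♝ ♞ ♜│8
7│· ♟ · ♟ · ♟ ♟ ♟│7
6│♟ · ♞ · · · · ·│6
5│· · ♟ · ♟ · · ·│5
4│♙ · · · · ♘ · ·│4
3│· · ♘ · · ♙ · ·│3
2│· ♙ ♙ ♙ ♙ · ♙ ♙│2
1│♖ · ♗ ♕ ♔ ♗ ♖ ·│1
  ─────────────────
  a b c d e f g h


2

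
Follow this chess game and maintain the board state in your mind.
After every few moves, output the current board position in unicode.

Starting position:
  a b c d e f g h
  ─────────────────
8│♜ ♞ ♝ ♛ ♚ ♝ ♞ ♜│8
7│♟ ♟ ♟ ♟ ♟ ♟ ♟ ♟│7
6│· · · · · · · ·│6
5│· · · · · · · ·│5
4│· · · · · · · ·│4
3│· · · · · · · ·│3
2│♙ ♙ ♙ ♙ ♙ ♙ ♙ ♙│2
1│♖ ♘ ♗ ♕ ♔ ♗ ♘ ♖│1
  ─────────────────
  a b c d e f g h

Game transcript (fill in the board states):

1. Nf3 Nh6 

  a b c d e f g h
  ─────────────────
8│♜ ♞ ♝ ♛ ♚ ♝ · ♜│8
7│♟ ♟ ♟ ♟ ♟ ♟ ♟ ♟│7
6│· · · · · · · ♞│6
5│· · · · · · · ·│5
4│· · · · · · · ·│4
3│· · · · · ♘ · ·│3
2│♙ ♙ ♙ ♙ ♙ ♙ ♙ ♙│2
1│♖ ♘ ♗ ♕ ♔ ♗ · ♖│1
  ─────────────────
  a b c d e f g h

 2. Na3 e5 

  a b c d e f g h
  ─────────────────
8│♜ ♞ ♝ ♛ ♚ ♝ · ♜│8
7│♟ ♟ ♟ ♟ · ♟ ♟ ♟│7
6│· · · · · · · ♞│6
5│· · · · ♟ · · ·│5
4│· · · · · · · ·│4
3│♘ · · · · ♘ · ·│3
2│♙ ♙ ♙ ♙ ♙ ♙ ♙ ♙│2
1│♖ · ♗ ♕ ♔ ♗ · ♖│1
  ─────────────────
  a b c d e f g h

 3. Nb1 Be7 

  a b c d e f g h
  ─────────────────
8│♜ ♞ ♝ ♛ ♚ · · ♜│8
7│♟ ♟ ♟ ♟ ♝ ♟ ♟ ♟│7
6│· · · · · · · ♞│6
5│· · · · ♟ · · ·│5
4│· · · · · · · ·│4
3│· · · · · ♘ · ·│3
2│♙ ♙ ♙ ♙ ♙ ♙ ♙ ♙│2
1│♖ ♘ ♗ ♕ ♔ ♗ · ♖│1
  ─────────────────
  a b c d e f g h



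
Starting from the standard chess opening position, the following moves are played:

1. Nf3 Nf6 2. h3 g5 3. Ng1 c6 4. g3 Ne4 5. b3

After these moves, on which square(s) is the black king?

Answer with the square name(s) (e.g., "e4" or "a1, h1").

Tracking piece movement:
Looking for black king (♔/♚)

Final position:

  a b c d e f g h
  ─────────────────
8│♜ ♞ ♝ ♛ ♚ ♝ · ♜│8
7│♟ ♟ · ♟ ♟ ♟ · ♟│7
6│· · ♟ · · · · ·│6
5│· · · · · · ♟ ·│5
4│· · · · ♞ · · ·│4
3│· ♙ · · · · ♙ ♙│3
2│♙ · ♙ ♙ ♙ ♙ · ·│2
1│♖ ♘ ♗ ♕ ♔ ♗ ♘ ♖│1
  ─────────────────
  a b c d e f g h


e8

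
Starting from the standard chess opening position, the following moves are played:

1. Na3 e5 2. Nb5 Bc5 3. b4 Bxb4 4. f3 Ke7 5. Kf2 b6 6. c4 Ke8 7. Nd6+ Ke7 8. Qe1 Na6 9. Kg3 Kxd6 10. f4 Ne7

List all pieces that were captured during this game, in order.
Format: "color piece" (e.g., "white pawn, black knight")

Tracking captures:
  Bxb4: captured white pawn
  Kxd6: captured white knight

white pawn, white knight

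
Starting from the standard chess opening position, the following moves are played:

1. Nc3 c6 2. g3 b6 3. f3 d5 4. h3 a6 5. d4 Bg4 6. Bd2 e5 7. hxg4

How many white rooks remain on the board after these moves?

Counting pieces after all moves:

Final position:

  a b c d e f g h
  ─────────────────
8│♜ ♞ · ♛ ♚ ♝ ♞ ♜│8
7│· · · · · ♟ ♟ ♟│7
6│♟ ♟ ♟ · · · · ·│6
5│· · · ♟ ♟ · · ·│5
4│· · · ♙ · · ♙ ·│4
3│· · ♘ · · ♙ ♙ ·│3
2│♙ ♙ ♙ ♗ ♙ · · ·│2
1│♖ · · ♕ ♔ ♗ ♘ ♖│1
  ─────────────────
  a b c d e f g h


2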